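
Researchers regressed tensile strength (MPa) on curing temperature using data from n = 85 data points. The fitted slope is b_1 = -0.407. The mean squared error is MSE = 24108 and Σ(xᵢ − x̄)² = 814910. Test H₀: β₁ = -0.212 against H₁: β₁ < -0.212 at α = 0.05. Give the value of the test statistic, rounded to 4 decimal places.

t = -1.1337

SE(b_1) = √(MSE/Sₓₓ) = √(24108/814910) = 0.171999.
t = (-0.407 − (-0.212)) / 0.171999 = -1.1337.
df = n − 2 = 83.
One-sided p ≈ 0.1301, which is ≥ 0.05, so fail to reject H₀.
The data do not give significant evidence that the true slope on curing temperature is below -0.212 MPa per unit.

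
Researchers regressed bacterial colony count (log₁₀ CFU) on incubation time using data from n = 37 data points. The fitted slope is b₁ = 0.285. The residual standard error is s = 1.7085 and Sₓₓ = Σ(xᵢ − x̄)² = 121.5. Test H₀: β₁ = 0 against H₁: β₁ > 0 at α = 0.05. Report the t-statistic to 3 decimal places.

SE(b₁) = s/√Sₓₓ = 1.7085/√121.5 = 0.154998.
t = 0.285 / 0.154998 = 1.839.
df = n − 2 = 35.
One-sided p ≈ 0.0372, which is < 0.05, so reject H₀.
There is evidence that the true slope on incubation time is positive.

t = 1.839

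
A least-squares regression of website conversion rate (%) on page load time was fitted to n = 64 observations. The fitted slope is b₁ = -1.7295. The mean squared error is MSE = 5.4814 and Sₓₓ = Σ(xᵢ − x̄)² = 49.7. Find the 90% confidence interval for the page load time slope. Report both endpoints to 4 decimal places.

SE(b₁) = √(MSE/Sₓₓ) = √(5.4814/49.7) = 0.332099.
df = n − 2 = 62.
t* = t_{0.05, 62} = 1.669804.
Margin = t* × SE = 1.669804 × 0.332099 = 0.554540.
CI: -1.7295 ± 0.554540 → (-2.2840, -1.1750).
With 90% confidence, each one-unit increase in page load time is associated with a change of between -2.2840 and -1.1750 % in website conversion rate.

(-2.2840, -1.1750)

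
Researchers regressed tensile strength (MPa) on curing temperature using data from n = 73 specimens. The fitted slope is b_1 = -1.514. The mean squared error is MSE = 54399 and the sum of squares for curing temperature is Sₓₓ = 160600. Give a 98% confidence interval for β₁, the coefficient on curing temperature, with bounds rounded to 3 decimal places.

SE(b_1) = √(MSE/Sₓₓ) = √(54399/160600) = 0.582.
df = n − 2 = 71.
t* = t_{0.01, 71} = 2.380024.
Margin = t* × SE = 2.380024 × 0.582 = 1.38517.
CI: -1.514 ± 1.38517 → (-2.899, -0.129).
With 98% confidence, each one-unit increase in curing temperature is associated with a change of between -2.899 and -0.129 MPa in tensile strength.

(-2.899, -0.129)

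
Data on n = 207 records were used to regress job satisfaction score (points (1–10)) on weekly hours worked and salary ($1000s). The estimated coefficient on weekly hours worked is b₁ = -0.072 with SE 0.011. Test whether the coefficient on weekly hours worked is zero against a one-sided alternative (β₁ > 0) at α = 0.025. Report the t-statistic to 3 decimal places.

H₀: β₁ = 0 vs H₁: β₁ > 0.
t = (b₁ − β₁⁰)/SE = -0.072 / 0.011 = -6.545.
df = n − k − 1 = 207 − 2 − 1 = 204.
One-sided p ≈ 1.0000, which is ≥ 0.025, so fail to reject H₀.
The data do not give significant evidence that the true slope on weekly hours worked is positive, holding the other predictors fixed.

t = -6.545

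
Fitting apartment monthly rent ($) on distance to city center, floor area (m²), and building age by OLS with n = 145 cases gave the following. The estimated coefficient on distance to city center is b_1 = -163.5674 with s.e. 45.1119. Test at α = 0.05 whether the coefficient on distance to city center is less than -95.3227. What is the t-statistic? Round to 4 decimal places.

H₀: β₁ = -95.3227 vs H₁: β₁ < -95.3227.
t = (b_1 − β₁⁰)/SE = (-163.5674 − (-95.3227)) / 45.1119 = -1.5128.
df = n − k − 1 = 145 − 3 − 1 = 141.
One-sided p ≈ 0.0663, which is ≥ 0.05, so fail to reject H₀.
The data do not give significant evidence that the true slope on distance to city center is below -95.3227 $ per unit, holding the other predictors fixed.

t = -1.5128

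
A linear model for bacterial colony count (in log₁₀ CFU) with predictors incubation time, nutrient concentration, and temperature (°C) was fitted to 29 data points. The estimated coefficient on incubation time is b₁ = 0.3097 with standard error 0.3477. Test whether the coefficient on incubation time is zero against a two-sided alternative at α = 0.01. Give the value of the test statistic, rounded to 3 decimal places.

H₀: β₁ = 0 vs H₁: β₁ ≠ 0.
t = (b₁ − β₁⁰)/SE = 0.3097 / 0.3477 = 0.891.
df = n − k − 1 = 29 − 3 − 1 = 25.
Two-sided p ≈ 0.3816, which is ≥ 0.01, so fail to reject H₀.
The data do not give significant evidence of an association between incubation time and bacterial colony count, after adjusting for the other predictors.

t = 0.891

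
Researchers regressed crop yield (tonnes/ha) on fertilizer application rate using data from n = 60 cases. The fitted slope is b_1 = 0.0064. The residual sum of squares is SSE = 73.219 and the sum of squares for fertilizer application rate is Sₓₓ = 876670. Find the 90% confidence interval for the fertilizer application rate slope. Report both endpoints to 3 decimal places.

(0.004, 0.008)

MSE = SSE/(n − 2) = 73.219/58 = 1.2624.
SE(b_1) = √(MSE/Sₓₓ) = √(1.2624/876670) = 0.0012.
df = n − 2 = 58.
t* = t_{0.05, 58} = 1.671553.
Margin = t* × SE = 1.671553 × 0.0012 = 0.00201.
CI: 0.0064 ± 0.00201 → (0.004, 0.008).
With 90% confidence, each one-unit increase in fertilizer application rate is associated with a change of between 0.004 and 0.008 tonnes/ha in crop yield.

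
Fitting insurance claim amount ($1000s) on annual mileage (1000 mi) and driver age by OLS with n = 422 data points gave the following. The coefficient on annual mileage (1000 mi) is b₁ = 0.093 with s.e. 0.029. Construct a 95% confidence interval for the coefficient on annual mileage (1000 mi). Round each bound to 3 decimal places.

(0.036, 0.150)

df = n − k − 1 = 422 − 2 − 1 = 419.
t* = t_{0.025, 419} = 1.965642.
Margin = t* × SE = 1.965642 × 0.029 = 0.05700.
CI: 0.093 ± 0.05700 → (0.036, 0.150).
With 95% confidence, each one-unit increase in annual mileage (1000 mi) is associated with a change of between 0.036 and 0.150 $1000s in insurance claim amount, holding the other predictors fixed.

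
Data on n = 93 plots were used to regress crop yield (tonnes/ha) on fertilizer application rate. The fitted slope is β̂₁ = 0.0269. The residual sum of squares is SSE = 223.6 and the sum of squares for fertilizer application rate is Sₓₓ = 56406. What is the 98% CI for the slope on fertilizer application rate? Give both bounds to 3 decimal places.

MSE = SSE/(n − 2) = 223.6/91 = 2.45714.
SE(β̂₁) = √(MSE/Sₓₓ) = √(2.45714/56406) = 0.00660013.
df = n − 2 = 91.
t* = t_{0.01, 91} = 2.368026.
Margin = t* × SE = 2.368026 × 0.00660013 = 0.01563.
CI: 0.0269 ± 0.01563 → (0.011, 0.043).
With 98% confidence, each one-unit increase in fertilizer application rate is associated with a change of between 0.011 and 0.043 tonnes/ha in crop yield.

(0.011, 0.043)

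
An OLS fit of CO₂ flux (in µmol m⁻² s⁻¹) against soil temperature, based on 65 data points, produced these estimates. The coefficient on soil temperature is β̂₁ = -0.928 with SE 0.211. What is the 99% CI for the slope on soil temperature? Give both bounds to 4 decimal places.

df = n − 2 = 65 − 2 = 63.
t* = t_{0.005, 63} = 2.656145.
Margin = t* × SE = 2.656145 × 0.211 = 0.560447.
CI: -0.928 ± 0.560447 → (-1.4884, -0.3676).
With 99% confidence, each one-unit increase in soil temperature is associated with a change of between -1.4884 and -0.3676 µmol m⁻² s⁻¹ in CO₂ flux.

(-1.4884, -0.3676)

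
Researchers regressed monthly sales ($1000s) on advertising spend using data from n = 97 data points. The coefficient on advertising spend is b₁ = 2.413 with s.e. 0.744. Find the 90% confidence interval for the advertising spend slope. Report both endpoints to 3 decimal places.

df = n − 2 = 97 − 2 = 95.
t* = t_{0.05, 95} = 1.661052.
Margin = t* × SE = 1.661052 × 0.744 = 1.23582.
CI: 2.413 ± 1.23582 → (1.177, 3.649).
With 90% confidence, each one-unit increase in advertising spend is associated with a change of between 1.177 and 3.649 $1000s in monthly sales.

(1.177, 3.649)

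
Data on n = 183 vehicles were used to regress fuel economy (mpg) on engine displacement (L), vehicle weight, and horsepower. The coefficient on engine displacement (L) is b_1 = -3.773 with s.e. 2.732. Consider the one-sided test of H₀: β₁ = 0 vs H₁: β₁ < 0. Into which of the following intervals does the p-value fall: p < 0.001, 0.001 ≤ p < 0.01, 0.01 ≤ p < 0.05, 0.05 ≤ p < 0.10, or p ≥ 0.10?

t = -3.773 / 2.732 = -1.381.
df = n − k − 1 = 183 − 3 − 1 = 179.
One-sided p = P(T_{179} < t) ≈ 0.0845.
So 0.05 ≤ p < 0.10.

0.05 ≤ p < 0.10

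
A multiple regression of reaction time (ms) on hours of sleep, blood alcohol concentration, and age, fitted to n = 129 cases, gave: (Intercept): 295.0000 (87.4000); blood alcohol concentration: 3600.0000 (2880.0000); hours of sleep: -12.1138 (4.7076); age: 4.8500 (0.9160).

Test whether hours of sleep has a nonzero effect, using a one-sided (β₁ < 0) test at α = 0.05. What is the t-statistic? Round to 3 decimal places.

t = -2.573

Read off: b = -12.1138, SE = 4.7076 for hours of sleep.
H₀: β₁ = 0 vs H₁: β₁ < 0.
t = -12.1138 / 4.7076 = -2.573.
df = n − k − 1 = 129 − 3 − 1 = 125.
One-sided p ≈ 0.0056, which is < 0.05, so reject H₀.
There is evidence that the true slope on hours of sleep is negative, holding the other predictors fixed.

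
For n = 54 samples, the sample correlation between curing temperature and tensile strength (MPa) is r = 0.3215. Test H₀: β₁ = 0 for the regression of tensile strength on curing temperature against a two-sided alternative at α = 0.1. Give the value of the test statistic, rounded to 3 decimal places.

t = r·√(n − 2)/√(1 − r²) = 0.3215·√52/√0.896638 = 2.448.
df = n − 2 = 52.
Two-sided p ≈ 0.0178, which is < 0.1, so reject H₀.
There is evidence of a linear association between curing temperature and tensile strength.

t = 2.448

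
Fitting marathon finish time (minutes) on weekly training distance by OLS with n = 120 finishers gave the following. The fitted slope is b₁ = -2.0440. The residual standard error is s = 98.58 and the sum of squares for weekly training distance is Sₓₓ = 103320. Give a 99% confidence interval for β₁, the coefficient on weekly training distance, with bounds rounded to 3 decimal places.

SE(b₁) = s/√Sₓₓ = 98.58/√103320 = 0.306688.
df = n − 2 = 118.
t* = t_{0.005, 118} = 2.618137.
Margin = t* × SE = 2.618137 × 0.306688 = 0.80295.
CI: -2.0440 ± 0.80295 → (-2.847, -1.241).
With 99% confidence, each one-unit increase in weekly training distance is associated with a change of between -2.847 and -1.241 minutes in marathon finish time.

(-2.847, -1.241)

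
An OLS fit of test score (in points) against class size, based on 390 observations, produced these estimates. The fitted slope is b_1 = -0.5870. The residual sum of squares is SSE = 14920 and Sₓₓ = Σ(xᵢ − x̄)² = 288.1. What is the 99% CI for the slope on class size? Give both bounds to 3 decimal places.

MSE = SSE/(n − 2) = 14920/388 = 38.4536.
SE(b_1) = √(MSE/Sₓₓ) = √(38.4536/288.1) = 0.36534.
df = n − 2 = 388.
t* = t_{0.005, 388} = 2.58856.
Margin = t* × SE = 2.58856 × 0.36534 = 0.94570.
CI: -0.5870 ± 0.94570 → (-1.533, 0.359).
With 99% confidence, each one-unit increase in class size is associated with a change of between -1.533 and 0.359 points in test score.

(-1.533, 0.359)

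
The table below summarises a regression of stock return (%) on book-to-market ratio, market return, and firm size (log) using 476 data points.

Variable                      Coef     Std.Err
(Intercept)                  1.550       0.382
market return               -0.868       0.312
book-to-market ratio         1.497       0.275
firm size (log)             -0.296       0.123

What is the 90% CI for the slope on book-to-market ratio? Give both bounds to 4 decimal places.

Read off: b = 1.497, SE = 0.275 for book-to-market ratio.
df = n − k − 1 = 476 − 3 − 1 = 472.
t* = t_{0.05, 472} = 1.648088.
Margin = t* × SE = 1.648088 × 0.275 = 0.453224.
CI: 1.497 ± 0.453224 → (1.0438, 1.9502).

(1.0438, 1.9502)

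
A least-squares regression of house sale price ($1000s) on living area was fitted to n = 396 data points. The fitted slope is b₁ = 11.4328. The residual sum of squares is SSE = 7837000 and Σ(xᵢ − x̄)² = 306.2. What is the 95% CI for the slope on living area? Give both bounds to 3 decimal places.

(-4.413, 27.278)

MSE = SSE/(n − 2) = 7837000/394 = 19890.9.
SE(b₁) = √(MSE/Sₓₓ) = √(19890.9/306.2) = 8.0598.
df = n − 2 = 394.
t* = t_{0.025, 394} = 1.966003.
Margin = t* × SE = 1.966003 × 8.0598 = 15.84559.
CI: 11.4328 ± 15.84559 → (-4.413, 27.278).
With 95% confidence, each one-unit increase in living area is associated with a change of between -4.413 and 27.278 $1000s in house sale price.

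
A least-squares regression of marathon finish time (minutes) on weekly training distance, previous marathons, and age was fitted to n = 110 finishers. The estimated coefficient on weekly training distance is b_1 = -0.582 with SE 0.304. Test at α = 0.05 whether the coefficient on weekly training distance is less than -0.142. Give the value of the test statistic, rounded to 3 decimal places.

H₀: β₁ = -0.142 vs H₁: β₁ < -0.142.
t = (b_1 − β₁⁰)/SE = (-0.582 − (-0.142)) / 0.304 = -1.447.
df = n − k − 1 = 110 − 3 − 1 = 106.
One-sided p ≈ 0.0754, which is ≥ 0.05, so fail to reject H₀.
The data do not give significant evidence that the true slope on weekly training distance is below -0.142 minutes per unit, holding the other predictors fixed.

t = -1.447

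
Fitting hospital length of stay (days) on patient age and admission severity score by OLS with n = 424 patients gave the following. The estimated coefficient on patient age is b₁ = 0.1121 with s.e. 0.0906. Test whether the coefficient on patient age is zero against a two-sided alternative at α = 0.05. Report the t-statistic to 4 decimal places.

t = 1.2373

H₀: β₁ = 0 vs H₁: β₁ ≠ 0.
t = (b₁ − β₁⁰)/SE = 0.1121 / 0.0906 = 1.2373.
df = n − k − 1 = 424 − 2 − 1 = 421.
Two-sided p ≈ 0.2167, which is ≥ 0.05, so fail to reject H₀.
The data do not give significant evidence of an association between patient age and hospital length of stay, after adjusting for the other predictors.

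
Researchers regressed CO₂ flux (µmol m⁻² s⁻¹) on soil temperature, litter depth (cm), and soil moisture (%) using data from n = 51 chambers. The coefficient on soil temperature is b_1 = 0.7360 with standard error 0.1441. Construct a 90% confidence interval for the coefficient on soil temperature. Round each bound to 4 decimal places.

df = n − k − 1 = 51 − 3 − 1 = 47.
t* = t_{0.05, 47} = 1.677927.
Margin = t* × SE = 1.677927 × 0.1441 = 0.241789.
CI: 0.7360 ± 0.241789 → (0.4942, 0.9778).
With 90% confidence, each one-unit increase in soil temperature is associated with a change of between 0.4942 and 0.9778 µmol m⁻² s⁻¹ in CO₂ flux, holding the other predictors fixed.

(0.4942, 0.9778)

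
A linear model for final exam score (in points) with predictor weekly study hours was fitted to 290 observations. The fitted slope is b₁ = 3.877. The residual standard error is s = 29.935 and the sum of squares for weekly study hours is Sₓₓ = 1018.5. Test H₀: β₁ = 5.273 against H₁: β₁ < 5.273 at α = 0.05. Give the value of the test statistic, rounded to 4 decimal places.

t = -1.4883

SE(b₁) = s/√Sₓₓ = 29.935/√1018.5 = 0.937991.
t = (3.877 − 5.273) / 0.937991 = -1.4883.
df = n − 2 = 288.
One-sided p ≈ 0.0689, which is ≥ 0.05, so fail to reject H₀.
The data do not give significant evidence that the true slope on weekly study hours is below 5.273 points per unit.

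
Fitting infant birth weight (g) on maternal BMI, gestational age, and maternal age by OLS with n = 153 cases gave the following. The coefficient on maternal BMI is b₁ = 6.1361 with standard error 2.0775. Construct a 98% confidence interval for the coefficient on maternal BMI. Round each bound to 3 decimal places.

(1.251, 11.022)

df = n − k − 1 = 153 − 3 − 1 = 149.
t* = t_{0.01, 149} = 2.351635.
Margin = t* × SE = 2.351635 × 2.0775 = 4.88552.
CI: 6.1361 ± 4.88552 → (1.251, 11.022).
With 98% confidence, each one-unit increase in maternal BMI is associated with a change of between 1.251 and 11.022 g in infant birth weight, holding the other predictors fixed.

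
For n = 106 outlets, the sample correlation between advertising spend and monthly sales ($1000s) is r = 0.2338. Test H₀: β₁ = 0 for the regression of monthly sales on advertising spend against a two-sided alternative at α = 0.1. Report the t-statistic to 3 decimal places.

t = r·√(n − 2)/√(1 − r²) = 0.2338·√104/√0.945338 = 2.452.
df = n − 2 = 104.
Two-sided p ≈ 0.0159, which is < 0.1, so reject H₀.
There is evidence of a linear association between advertising spend and monthly sales.

t = 2.452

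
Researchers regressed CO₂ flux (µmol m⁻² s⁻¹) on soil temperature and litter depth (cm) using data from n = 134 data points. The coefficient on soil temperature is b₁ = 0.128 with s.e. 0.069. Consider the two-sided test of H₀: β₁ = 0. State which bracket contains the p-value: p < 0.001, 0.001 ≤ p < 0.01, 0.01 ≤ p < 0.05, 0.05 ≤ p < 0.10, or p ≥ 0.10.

t = 0.128 / 0.069 = 1.855.
df = n − k − 1 = 134 − 2 − 1 = 131.
Two-sided p = 2·P(T_{131} > |t|) ≈ 0.0658.
So 0.05 ≤ p < 0.10.

0.05 ≤ p < 0.10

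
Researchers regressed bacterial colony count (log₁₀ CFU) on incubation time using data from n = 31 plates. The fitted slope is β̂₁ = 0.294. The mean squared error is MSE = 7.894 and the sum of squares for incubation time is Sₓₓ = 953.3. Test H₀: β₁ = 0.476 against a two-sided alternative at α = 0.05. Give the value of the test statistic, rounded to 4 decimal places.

SE(β̂₁) = √(MSE/Sₓₓ) = √(7.894/953.3) = 0.0909984.
t = (0.294 − 0.476) / 0.0909984 = -2.0000.
df = n − 2 = 29.
Two-sided p ≈ 0.0549, which is ≥ 0.05, so fail to reject H₀.
The data are consistent with a true slope of 0.476 log₁₀ CFU per unit of incubation time.

t = -2.0000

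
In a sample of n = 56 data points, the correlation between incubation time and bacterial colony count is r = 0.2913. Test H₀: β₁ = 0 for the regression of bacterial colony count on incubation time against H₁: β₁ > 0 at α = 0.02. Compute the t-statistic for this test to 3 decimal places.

t = r·√(n − 2)/√(1 − r²) = 0.2913·√54/√0.915144 = 2.238.
df = n − 2 = 54.
One-sided p ≈ 0.0147, which is < 0.02, so reject H₀.
There is evidence of a linear association between incubation time and bacterial colony count.

t = 2.238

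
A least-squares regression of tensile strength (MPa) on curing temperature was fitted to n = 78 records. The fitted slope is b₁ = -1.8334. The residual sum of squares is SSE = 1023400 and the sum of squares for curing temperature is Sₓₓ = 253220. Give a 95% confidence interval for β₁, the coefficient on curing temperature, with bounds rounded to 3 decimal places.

MSE = SSE/(n − 2) = 1023400/76 = 13465.8.
SE(b₁) = √(MSE/Sₓₓ) = √(13465.8/253220) = 0.230604.
df = n − 2 = 76.
t* = t_{0.025, 76} = 1.991673.
Margin = t* × SE = 1.991673 × 0.230604 = 0.45929.
CI: -1.8334 ± 0.45929 → (-2.293, -1.374).
With 95% confidence, each one-unit increase in curing temperature is associated with a change of between -2.293 and -1.374 MPa in tensile strength.

(-2.293, -1.374)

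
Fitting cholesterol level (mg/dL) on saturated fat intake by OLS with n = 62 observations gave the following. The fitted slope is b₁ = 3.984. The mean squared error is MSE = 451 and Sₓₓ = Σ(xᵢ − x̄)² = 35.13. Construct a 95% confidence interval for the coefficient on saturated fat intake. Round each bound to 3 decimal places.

SE(b₁) = √(MSE/Sₓₓ) = √(451/35.13) = 3.58302.
df = n − 2 = 60.
t* = t_{0.025, 60} = 2.000298.
Margin = t* × SE = 2.000298 × 3.58302 = 7.16711.
CI: 3.984 ± 7.16711 → (-3.183, 11.151).
With 95% confidence, each one-unit increase in saturated fat intake is associated with a change of between -3.183 and 11.151 mg/dL in cholesterol level.

(-3.183, 11.151)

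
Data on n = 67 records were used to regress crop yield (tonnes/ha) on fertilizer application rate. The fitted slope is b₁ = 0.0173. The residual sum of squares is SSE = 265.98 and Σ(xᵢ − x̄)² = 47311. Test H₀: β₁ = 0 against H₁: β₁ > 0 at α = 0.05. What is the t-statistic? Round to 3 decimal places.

t = 1.860

MSE = SSE/(n − 2) = 265.98/65 = 4.092.
SE(b₁) = √(MSE/Sₓₓ) = √(4.092/47311) = 0.00930008.
t = 0.0173 / 0.00930008 = 1.860.
df = n − 2 = 65.
One-sided p ≈ 0.0337, which is < 0.05, so reject H₀.
There is evidence that the true slope on fertilizer application rate is positive.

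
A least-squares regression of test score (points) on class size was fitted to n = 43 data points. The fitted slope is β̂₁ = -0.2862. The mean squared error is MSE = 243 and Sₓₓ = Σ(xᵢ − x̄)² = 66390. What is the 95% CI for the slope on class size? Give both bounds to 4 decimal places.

SE(β̂₁) = √(MSE/Sₓₓ) = √(243/66390) = 0.0604995.
df = n − 2 = 41.
t* = t_{0.025, 41} = 2.019541.
Margin = t* × SE = 2.019541 × 0.0604995 = 0.122181.
CI: -0.2862 ± 0.122181 → (-0.4084, -0.1640).
With 95% confidence, each one-unit increase in class size is associated with a change of between -0.4084 and -0.1640 points in test score.

(-0.4084, -0.1640)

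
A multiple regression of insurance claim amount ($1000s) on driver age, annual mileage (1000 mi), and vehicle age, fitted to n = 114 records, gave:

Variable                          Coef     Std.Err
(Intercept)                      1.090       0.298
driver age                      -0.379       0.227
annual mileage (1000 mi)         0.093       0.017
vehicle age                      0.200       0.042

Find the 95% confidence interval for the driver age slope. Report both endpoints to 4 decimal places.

(-0.8289, 0.0709)

Read off: b = -0.379, SE = 0.227 for driver age.
df = n − k − 1 = 114 − 3 − 1 = 110.
t* = t_{0.025, 110} = 1.981765.
Margin = t* × SE = 1.981765 × 0.227 = 0.449861.
CI: -0.379 ± 0.449861 → (-0.8289, 0.0709).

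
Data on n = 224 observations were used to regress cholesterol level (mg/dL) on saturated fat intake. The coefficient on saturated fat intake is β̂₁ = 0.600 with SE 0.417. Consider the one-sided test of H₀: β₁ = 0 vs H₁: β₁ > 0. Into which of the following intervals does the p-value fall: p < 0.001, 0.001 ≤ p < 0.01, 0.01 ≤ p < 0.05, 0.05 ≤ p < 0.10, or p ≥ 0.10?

0.05 ≤ p < 0.10

t = 0.600 / 0.417 = 1.439.
df = n − 2 = 224 − 2 = 222.
One-sided p = P(T_{222} > t) ≈ 0.0758.
So 0.05 ≤ p < 0.10.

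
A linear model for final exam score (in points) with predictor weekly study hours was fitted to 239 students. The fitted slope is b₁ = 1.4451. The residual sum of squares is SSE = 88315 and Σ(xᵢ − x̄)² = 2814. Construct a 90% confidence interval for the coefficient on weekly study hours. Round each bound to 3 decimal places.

(0.844, 2.046)

MSE = SSE/(n − 2) = 88315/237 = 372.637.
SE(b₁) = √(MSE/Sₓₓ) = √(372.637/2814) = 0.363899.
df = n − 2 = 237.
t* = t_{0.05, 237} = 1.651308.
Margin = t* × SE = 1.651308 × 0.363899 = 0.60091.
CI: 1.4451 ± 0.60091 → (0.844, 2.046).
With 90% confidence, each one-unit increase in weekly study hours is associated with a change of between 0.844 and 2.046 points in final exam score.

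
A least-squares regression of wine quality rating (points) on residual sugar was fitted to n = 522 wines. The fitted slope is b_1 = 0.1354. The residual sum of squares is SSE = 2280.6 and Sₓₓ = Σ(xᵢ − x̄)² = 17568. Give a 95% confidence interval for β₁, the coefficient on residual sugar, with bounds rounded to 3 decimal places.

MSE = SSE/(n − 2) = 2280.6/520 = 4.38577.
SE(b_1) = √(MSE/Sₓₓ) = √(4.38577/17568) = 0.0158002.
df = n − 2 = 520.
t* = t_{0.025, 520} = 1.964537.
Margin = t* × SE = 1.964537 × 0.0158002 = 0.03104.
CI: 0.1354 ± 0.03104 → (0.104, 0.166).
With 95% confidence, each one-unit increase in residual sugar is associated with a change of between 0.104 and 0.166 points in wine quality rating.

(0.104, 0.166)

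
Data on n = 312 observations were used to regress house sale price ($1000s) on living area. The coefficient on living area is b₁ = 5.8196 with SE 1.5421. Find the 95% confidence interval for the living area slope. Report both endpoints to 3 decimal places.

(2.785, 8.854)

df = n − 2 = 312 − 2 = 310.
t* = t_{0.025, 310} = 1.967646.
Margin = t* × SE = 1.967646 × 1.5421 = 3.03431.
CI: 5.8196 ± 3.03431 → (2.785, 8.854).
With 95% confidence, each one-unit increase in living area is associated with a change of between 2.785 and 8.854 $1000s in house sale price.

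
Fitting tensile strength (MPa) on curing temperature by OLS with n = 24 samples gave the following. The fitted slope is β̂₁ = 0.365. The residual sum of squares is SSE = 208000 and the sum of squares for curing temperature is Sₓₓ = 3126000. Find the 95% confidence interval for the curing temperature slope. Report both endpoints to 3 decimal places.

MSE = SSE/(n − 2) = 208000/22 = 9454.55.
SE(β̂₁) = √(MSE/Sₓₓ) = √(9454.55/3126000) = 0.0549953.
df = n − 2 = 22.
t* = t_{0.025, 22} = 2.073873.
Margin = t* × SE = 2.073873 × 0.0549953 = 0.11405.
CI: 0.365 ± 0.11405 → (0.251, 0.479).
With 95% confidence, each one-unit increase in curing temperature is associated with a change of between 0.251 and 0.479 MPa in tensile strength.

(0.251, 0.479)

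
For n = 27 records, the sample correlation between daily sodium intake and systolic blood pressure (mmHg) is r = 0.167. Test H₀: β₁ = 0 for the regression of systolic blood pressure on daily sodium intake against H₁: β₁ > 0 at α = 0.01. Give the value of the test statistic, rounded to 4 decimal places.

t = 0.8469

t = r·√(n − 2)/√(1 − r²) = 0.167·√25/√0.972111 = 0.8469.
df = n − 2 = 25.
One-sided p ≈ 0.2025, which is ≥ 0.01, so fail to reject H₀.
The data do not give significant evidence of a linear association between daily sodium intake and systolic blood pressure.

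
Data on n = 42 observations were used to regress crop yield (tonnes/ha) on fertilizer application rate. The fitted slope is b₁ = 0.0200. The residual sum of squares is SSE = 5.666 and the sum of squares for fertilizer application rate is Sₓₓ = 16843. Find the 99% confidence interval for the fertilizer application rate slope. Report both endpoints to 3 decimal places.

(0.012, 0.028)

MSE = SSE/(n − 2) = 5.666/40 = 0.14165.
SE(b₁) = √(MSE/Sₓₓ) = √(0.14165/16843) = 0.0029.
df = n − 2 = 40.
t* = t_{0.005, 40} = 2.704459.
Margin = t* × SE = 2.704459 × 0.0029 = 0.00784.
CI: 0.0200 ± 0.00784 → (0.012, 0.028).
With 99% confidence, each one-unit increase in fertilizer application rate is associated with a change of between 0.012 and 0.028 tonnes/ha in crop yield.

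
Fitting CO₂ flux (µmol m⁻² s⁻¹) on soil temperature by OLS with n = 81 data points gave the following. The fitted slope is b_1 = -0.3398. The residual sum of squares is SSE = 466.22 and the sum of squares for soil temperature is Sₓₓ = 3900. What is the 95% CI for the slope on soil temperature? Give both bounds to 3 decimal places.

MSE = SSE/(n − 2) = 466.22/79 = 5.90152.
SE(b_1) = √(MSE/Sₓₓ) = √(5.90152/3900) = 0.0389.
df = n − 2 = 79.
t* = t_{0.025, 79} = 1.99045.
Margin = t* × SE = 1.99045 × 0.0389 = 0.07743.
CI: -0.3398 ± 0.07743 → (-0.417, -0.262).
With 95% confidence, each one-unit increase in soil temperature is associated with a change of between -0.417 and -0.262 µmol m⁻² s⁻¹ in CO₂ flux.

(-0.417, -0.262)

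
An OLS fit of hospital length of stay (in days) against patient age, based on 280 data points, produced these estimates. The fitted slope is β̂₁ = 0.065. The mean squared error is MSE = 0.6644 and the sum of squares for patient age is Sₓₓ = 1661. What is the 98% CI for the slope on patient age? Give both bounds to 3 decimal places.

(0.018, 0.112)

SE(β̂₁) = √(MSE/Sₓₓ) = √(0.6644/1661) = 0.02.
df = n − 2 = 278.
t* = t_{0.01, 278} = 2.339836.
Margin = t* × SE = 2.339836 × 0.02 = 0.04680.
CI: 0.065 ± 0.04680 → (0.018, 0.112).
With 98% confidence, each one-unit increase in patient age is associated with a change of between 0.018 and 0.112 days in hospital length of stay.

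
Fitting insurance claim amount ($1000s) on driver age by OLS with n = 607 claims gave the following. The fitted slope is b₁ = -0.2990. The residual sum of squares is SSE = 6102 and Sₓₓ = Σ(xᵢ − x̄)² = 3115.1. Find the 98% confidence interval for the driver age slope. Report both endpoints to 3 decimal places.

MSE = SSE/(n − 2) = 6102/605 = 10.086.
SE(b₁) = √(MSE/Sₓₓ) = √(10.086/3115.1) = 0.0569013.
df = n − 2 = 605.
t* = t_{0.01, 605} = 2.332527.
Margin = t* × SE = 2.332527 × 0.0569013 = 0.13272.
CI: -0.2990 ± 0.13272 → (-0.432, -0.166).
With 98% confidence, each one-unit increase in driver age is associated with a change of between -0.432 and -0.166 $1000s in insurance claim amount.

(-0.432, -0.166)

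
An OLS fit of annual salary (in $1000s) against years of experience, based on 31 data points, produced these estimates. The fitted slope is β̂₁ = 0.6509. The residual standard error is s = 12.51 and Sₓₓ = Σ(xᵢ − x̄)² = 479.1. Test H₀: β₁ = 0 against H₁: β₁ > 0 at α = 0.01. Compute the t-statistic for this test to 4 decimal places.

t = 1.1389

SE(β̂₁) = s/√Sₓₓ = 12.51/√479.1 = 0.571537.
t = 0.6509 / 0.571537 = 1.1389.
df = n − 2 = 29.
One-sided p ≈ 0.1320, which is ≥ 0.01, so fail to reject H₀.
The data do not give significant evidence that the true slope on years of experience is positive.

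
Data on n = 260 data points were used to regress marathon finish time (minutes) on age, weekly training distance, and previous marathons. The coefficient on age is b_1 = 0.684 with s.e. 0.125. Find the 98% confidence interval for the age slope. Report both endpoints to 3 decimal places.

df = n − k − 1 = 260 − 3 − 1 = 256.
t* = t_{0.01, 256} = 2.341002.
Margin = t* × SE = 2.341002 × 0.125 = 0.29263.
CI: 0.684 ± 0.29263 → (0.391, 0.977).
With 98% confidence, each one-unit increase in age is associated with a change of between 0.391 and 0.977 minutes in marathon finish time, holding the other predictors fixed.

(0.391, 0.977)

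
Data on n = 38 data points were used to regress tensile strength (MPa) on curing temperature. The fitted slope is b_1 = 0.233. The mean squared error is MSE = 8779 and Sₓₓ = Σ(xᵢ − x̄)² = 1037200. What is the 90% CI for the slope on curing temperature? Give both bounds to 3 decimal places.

SE(b_1) = √(MSE/Sₓₓ) = √(8779/1037200) = 0.0920007.
df = n − 2 = 36.
t* = t_{0.05, 36} = 1.688298.
Margin = t* × SE = 1.688298 × 0.0920007 = 0.15532.
CI: 0.233 ± 0.15532 → (0.078, 0.388).
With 90% confidence, each one-unit increase in curing temperature is associated with a change of between 0.078 and 0.388 MPa in tensile strength.

(0.078, 0.388)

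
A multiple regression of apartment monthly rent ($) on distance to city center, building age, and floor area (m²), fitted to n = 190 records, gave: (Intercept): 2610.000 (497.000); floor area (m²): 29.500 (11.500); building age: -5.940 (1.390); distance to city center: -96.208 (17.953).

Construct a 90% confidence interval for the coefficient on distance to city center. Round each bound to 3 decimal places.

Read off: b = -96.208, SE = 17.953 for distance to city center.
df = n − k − 1 = 190 − 3 − 1 = 186.
t* = t_{0.05, 186} = 1.653087.
Margin = t* × SE = 1.653087 × 17.953 = 29.67787.
CI: -96.208 ± 29.67787 → (-125.886, -66.530).

(-125.886, -66.530)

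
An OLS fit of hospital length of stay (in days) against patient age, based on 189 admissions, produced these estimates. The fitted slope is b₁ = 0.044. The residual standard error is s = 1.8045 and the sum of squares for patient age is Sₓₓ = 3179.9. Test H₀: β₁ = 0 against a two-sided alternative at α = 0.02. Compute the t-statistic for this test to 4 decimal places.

t = 1.3750

SE(b₁) = s/√Sₓₓ = 1.8045/√3179.9 = 0.032.
t = 0.044 / 0.032 = 1.3750.
df = n − 2 = 187.
Two-sided p ≈ 0.1708, which is ≥ 0.02, so fail to reject H₀.
The data do not give significant evidence of an association between patient age and hospital length of stay.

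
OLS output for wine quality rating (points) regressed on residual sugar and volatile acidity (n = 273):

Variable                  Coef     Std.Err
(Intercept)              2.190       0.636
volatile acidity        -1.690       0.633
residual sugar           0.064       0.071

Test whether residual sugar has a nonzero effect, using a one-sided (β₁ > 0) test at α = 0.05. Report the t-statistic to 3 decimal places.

Read off: b = 0.064, SE = 0.071 for residual sugar.
H₀: β₁ = 0 vs H₁: β₁ > 0.
t = 0.064 / 0.071 = 0.901.
df = n − k − 1 = 273 − 2 − 1 = 270.
One-sided p ≈ 0.1841, which is ≥ 0.05, so fail to reject H₀.
The data do not give significant evidence that the true slope on residual sugar is positive, holding the other predictors fixed.

t = 0.901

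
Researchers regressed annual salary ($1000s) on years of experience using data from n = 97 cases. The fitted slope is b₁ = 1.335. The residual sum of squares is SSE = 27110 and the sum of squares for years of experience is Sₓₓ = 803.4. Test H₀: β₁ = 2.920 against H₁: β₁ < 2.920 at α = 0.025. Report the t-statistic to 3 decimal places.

MSE = SSE/(n − 2) = 27110/95 = 285.368.
SE(b₁) = √(MSE/Sₓₓ) = √(285.368/803.4) = 0.595987.
t = (1.335 − 2.920) / 0.595987 = -2.659.
df = n − 2 = 95.
One-sided p ≈ 0.0046, which is < 0.025, so reject H₀.
There is evidence that the true slope on years of experience is below 2.920 $1000s per unit.

t = -2.659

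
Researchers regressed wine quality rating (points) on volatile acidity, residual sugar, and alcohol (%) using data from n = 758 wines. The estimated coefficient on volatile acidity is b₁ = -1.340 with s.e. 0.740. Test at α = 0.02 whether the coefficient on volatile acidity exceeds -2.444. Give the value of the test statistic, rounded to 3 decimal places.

H₀: β₁ = -2.444 vs H₁: β₁ > -2.444.
t = (b₁ − β₁⁰)/SE = (-1.340 − (-2.444)) / 0.740 = 1.492.
df = n − k − 1 = 758 − 3 − 1 = 754.
One-sided p ≈ 0.0681, which is ≥ 0.02, so fail to reject H₀.
The data do not give significant evidence that the true slope on volatile acidity exceeds -2.444 points per unit, holding the other predictors fixed.

t = 1.492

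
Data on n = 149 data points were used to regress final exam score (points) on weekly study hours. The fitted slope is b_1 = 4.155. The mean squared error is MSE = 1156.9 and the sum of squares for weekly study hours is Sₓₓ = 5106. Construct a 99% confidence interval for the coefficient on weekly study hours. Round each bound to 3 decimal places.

SE(b_1) = √(MSE/Sₓₓ) = √(1156.9/5106) = 0.476001.
df = n − 2 = 147.
t* = t_{0.005, 147} = 2.609688.
Margin = t* × SE = 2.609688 × 0.476001 = 1.24221.
CI: 4.155 ± 1.24221 → (2.913, 5.397).
With 99% confidence, each one-unit increase in weekly study hours is associated with a change of between 2.913 and 5.397 points in final exam score.

(2.913, 5.397)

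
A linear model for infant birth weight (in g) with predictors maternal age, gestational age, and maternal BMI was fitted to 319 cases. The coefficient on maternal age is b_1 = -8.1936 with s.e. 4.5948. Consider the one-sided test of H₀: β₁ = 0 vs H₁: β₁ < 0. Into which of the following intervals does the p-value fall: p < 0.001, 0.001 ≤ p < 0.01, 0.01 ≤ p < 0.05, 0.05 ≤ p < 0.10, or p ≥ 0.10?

0.01 ≤ p < 0.05

t = -8.1936 / 4.5948 = -1.783.
df = n − k − 1 = 319 − 3 − 1 = 315.
One-sided p = P(T_{315} < t) ≈ 0.0378.
So 0.01 ≤ p < 0.05.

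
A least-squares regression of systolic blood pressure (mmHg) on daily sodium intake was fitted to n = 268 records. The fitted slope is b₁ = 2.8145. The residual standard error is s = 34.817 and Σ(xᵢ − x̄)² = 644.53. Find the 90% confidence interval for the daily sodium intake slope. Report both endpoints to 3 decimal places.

SE(b₁) = s/√Sₓₓ = 34.817/√644.53 = 1.37142.
df = n − 2 = 266.
t* = t_{0.05, 266} = 1.650602.
Margin = t* × SE = 1.650602 × 1.37142 = 2.26367.
CI: 2.8145 ± 2.26367 → (0.551, 5.078).
With 90% confidence, each one-unit increase in daily sodium intake is associated with a change of between 0.551 and 5.078 mmHg in systolic blood pressure.

(0.551, 5.078)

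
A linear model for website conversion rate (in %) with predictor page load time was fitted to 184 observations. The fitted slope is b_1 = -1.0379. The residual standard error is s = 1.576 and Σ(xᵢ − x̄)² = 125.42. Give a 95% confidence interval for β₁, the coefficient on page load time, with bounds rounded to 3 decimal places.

SE(b_1) = s/√Sₓₓ = 1.576/√125.42 = 0.140726.
df = n − 2 = 182.
t* = t_{0.025, 182} = 1.973084.
Margin = t* × SE = 1.973084 × 0.140726 = 0.27766.
CI: -1.0379 ± 0.27766 → (-1.316, -0.760).
With 95% confidence, each one-unit increase in page load time is associated with a change of between -1.316 and -0.760 % in website conversion rate.

(-1.316, -0.760)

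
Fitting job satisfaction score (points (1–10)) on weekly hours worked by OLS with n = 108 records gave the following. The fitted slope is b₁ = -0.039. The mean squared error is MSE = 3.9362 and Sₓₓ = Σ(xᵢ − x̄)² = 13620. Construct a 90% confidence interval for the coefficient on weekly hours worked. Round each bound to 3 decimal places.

(-0.067, -0.011)

SE(b₁) = √(MSE/Sₓₓ) = √(3.9362/13620) = 0.017.
df = n − 2 = 106.
t* = t_{0.05, 106} = 1.659356.
Margin = t* × SE = 1.659356 × 0.017 = 0.02821.
CI: -0.039 ± 0.02821 → (-0.067, -0.011).
With 90% confidence, each one-unit increase in weekly hours worked is associated with a change of between -0.067 and -0.011 points (1–10) in job satisfaction score.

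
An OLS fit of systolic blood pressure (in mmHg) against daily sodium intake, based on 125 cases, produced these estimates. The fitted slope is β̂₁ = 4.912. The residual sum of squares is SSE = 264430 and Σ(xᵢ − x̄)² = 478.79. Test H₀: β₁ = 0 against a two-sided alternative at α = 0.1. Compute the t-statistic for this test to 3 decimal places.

MSE = SSE/(n − 2) = 264430/123 = 2149.84.
SE(β̂₁) = √(MSE/Sₓₓ) = √(2149.84/478.79) = 2.119.
t = 4.912 / 2.119 = 2.318.
df = n − 2 = 123.
Two-sided p ≈ 0.0221, which is < 0.1, so reject H₀.
There is evidence that daily sodium intake is associated with systolic blood pressure.

t = 2.318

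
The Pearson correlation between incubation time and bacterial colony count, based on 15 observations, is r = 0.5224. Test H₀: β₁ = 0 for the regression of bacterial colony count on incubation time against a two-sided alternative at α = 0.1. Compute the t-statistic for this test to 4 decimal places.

t = 2.2089

t = r·√(n − 2)/√(1 − r²) = 0.5224·√13/√0.727098 = 2.2089.
df = n − 2 = 13.
Two-sided p ≈ 0.0457, which is < 0.1, so reject H₀.
There is evidence of a linear association between incubation time and bacterial colony count.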